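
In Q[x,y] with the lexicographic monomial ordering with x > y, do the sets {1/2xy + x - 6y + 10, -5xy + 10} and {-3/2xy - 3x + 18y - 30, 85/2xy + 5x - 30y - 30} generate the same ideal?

Yes, the ideals are equal.

Equality of ideals is decidable: compute both reduced Gröbner bases (unique for the ordering) and check whether they agree.
Buchberger on the first generating set:
f_1 = 1/2xy + x - 6y + 10, LT = xy.
f_2 = -5xy + 10, LT = xy.

S(f_1,f_2): lcm = xy. S = 2x - 12y + 22.
  leading term x: no divisor's leading term divides it; move 2x to the remainder.
  leading term y: no divisor's leading term divides it; move -12y to the remainder.
  leading term 1: no divisor's leading term divides it; move 22 to the remainder.
  remainder 2x - 12y + 22 ≠ 0; add g_3 = 2x - 12y + 22 to the basis.

S(f_1,g_3): lcm = xy. S = 2x + 6y^2 - 23y + 20.
  leading term x: subtract (1)·g_3 from 2x + 6y^2 - 23y + 20 → 6y^2 - 11y - 2
  leading term y^2: no divisor's leading term divides it; move 6y^2 to the remainder.
  leading term y: no divisor's leading term divides it; move -11y to the remainder.
  leading term 1: no divisor's leading term divides it; move -2 to the remainder.
  remainder 6y^2 - 11y - 2 ≠ 0; add g_4 = 6y^2 - 11y - 2 to the basis.

The other S-polynomials (S(f_2,g_3), S(f_1,g_4), S(f_2,g_4), S(g_3,g_4)) all reduce to 0 modulo the current basis, so we have a Gröbner basis.
Inter-reduce: drop elements whose leading term is divisible by another's, tail-reduce, and make monic.
Reduced Gröbner basis: {x - 6y + 11, y^2 - 11/6y - 1/3}.

Buchberger on the second generating set:
h_1 = -3/2xy - 3x + 18y - 30, LT = xy.
h_2 = 85/2xy + 5x - 30y - 30, LT = xy.

S(h_1,h_2): lcm = xy. S = 32/17x - 192/17y + 352/17.
  leading term x: no divisor's leading term divides it; move 32/17x to the remainder.
  leading term y: no divisor's leading term divides it; move -192/17y to the remainder.
  leading term 1: no divisor's leading term divides it; move 352/17 to the remainder.
  remainder 32/17x - 192/17y + 352/17 ≠ 0; add k_3 = 32/17x - 192/17y + 352/17 to the basis.

S(h_1,k_3): lcm = xy. S = 2x + 6y^2 - 23y + 20.
  leading term x: subtract (17/16)·k_3 from 2x + 6y^2 - 23y + 20 → 6y^2 - 11y - 2
  leading term y^2: no divisor's leading term divides it; move 6y^2 to the remainder.
  leading term y: no divisor's leading term divides it; move -11y to the remainder.
  leading term 1: no divisor's leading term divides it; move -2 to the remainder.
  remainder 6y^2 - 11y - 2 ≠ 0; add k_4 = 6y^2 - 11y - 2 to the basis.

The other S-polynomials (S(h_2,k_3), S(h_1,k_4), S(h_2,k_4), S(k_3,k_4)) all reduce to 0 modulo the current basis, so we have a Gröbner basis.
Inter-reduce: drop elements whose leading term is divisible by another's, tail-reduce, and make monic.
Reduced Gröbner basis: {x - 6y + 11, y^2 - 11/6y - 1/3}.

The two bases agree; hence the ideals are identical.
The choice of monomial ordering does not affect the verdict — as long as both bases are computed under the same ordering, their equality decides ideal equality.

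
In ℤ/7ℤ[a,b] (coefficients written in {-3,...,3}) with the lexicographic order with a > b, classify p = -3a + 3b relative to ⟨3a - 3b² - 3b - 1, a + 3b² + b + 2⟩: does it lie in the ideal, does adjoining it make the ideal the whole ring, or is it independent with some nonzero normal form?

-3a + 3b is independent of I; its normal form modulo I is -2b - 1.

First compute the reduced Gröbner basis of I by Buchberger's algorithm.
f_1 = 3a - 3b² - 3b - 1, LT = a.
f_2 = a + 3b² + b + 2, LT = a.

S(f_1,f_2): lcm = a. S = 3b² - 2b.
  leading term b²: no divisor's leading term divides it; move 3b² to the remainder.
  leading term b: no divisor's leading term divides it; move -2b to the remainder.
  remainder 3b² - 2b ≠ 0; add h_3 = 3b² - 2b to the basis.

The other S-polynomials (S(f_1,h_3), S(f_2,h_3)) all reduce to 0 modulo the current basis, so we have a Gröbner basis.
Inter-reduce: drop elements whose leading term is divisible by another's, tail-reduce, and make monic.
Reduced Gröbner basis: {a + 3b + 2, b² - 3b}.
Label its elements g_1 = a + 3b + 2, g_2 = b² - 3b.

Reduce p = -3a + 3b modulo G:
  leading term a: subtract (-3)·g_1 from -3a + 3b → -2b - 1
  leading term b: no divisor's leading term divides it; move -2b to the remainder.
  leading term 1: no divisor's leading term divides it; move -1 to the remainder.
  normal form = -2b - 1.
The normal form is nonzero, so p ∉ I. Since p minus its normal form lies in I, I + (p) = I + (r) where r = -2b - 1; decide whether this ideal is the whole ring.
Run Buchberger on G together with r (pairs among the g_i already reduce to 0 since G is a Gröbner basis):
g_1 = a + 3b + 2, LT = a.
g_2 = b² - 3b, LT = b².
r = -2b - 1, LT = b.

The S-polynomials (S(g_1,g_2), S(g_1,r), S(g_2,r)) all reduce to 0 modulo the current basis, so we have a Gröbner basis.
Inter-reduce: drop elements whose leading term is divisible by another's, tail-reduce, and make monic.
Reduced Gröbner basis: {a - 3, b - 3}.
The reduced Gröbner basis of I + (p) is {a - 3, b - 3} ≠ {1}, a proper ideal, so the enlarged system stays consistent: p is independent of I, with normal form -2b - 1.

Ideal membership is decidable via reduction modulo a Gröbner basis.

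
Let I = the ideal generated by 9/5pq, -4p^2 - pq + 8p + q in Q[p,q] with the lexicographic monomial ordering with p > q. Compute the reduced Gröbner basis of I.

This is the nonlinear analogue of row-reducing a linear system.

f_1 = 9/5pq, LT = pq.
f_2 = -4p^2 - pq + 8p + q, LT = p^2.

S(f_1,f_2): lcm = p^2q. S = -1/4pq^2 + 2pq + 1/4q^2.
  leading term pq^2: subtract (-5/36q)·f_1 from -1/4pq^2 + 2pq + 1/4q^2 → 2pq + 1/4q^2
  leading term pq: subtract (10/9)·f_1 from 2pq + 1/4q^2 → 1/4q^2
  leading term q^2: no divisor's leading term divides it; move 1/4q^2 to the remainder.
  remainder 1/4q^2 ≠ 0; add g_3 = 1/4q^2 to the basis.

The other S-polynomials (S(f_1,g_3), S(f_2,g_3)) all reduce to 0 modulo the current basis, so we have a Gröbner basis.

G = {p^2 - 2p - 1/4q, pq, q^2}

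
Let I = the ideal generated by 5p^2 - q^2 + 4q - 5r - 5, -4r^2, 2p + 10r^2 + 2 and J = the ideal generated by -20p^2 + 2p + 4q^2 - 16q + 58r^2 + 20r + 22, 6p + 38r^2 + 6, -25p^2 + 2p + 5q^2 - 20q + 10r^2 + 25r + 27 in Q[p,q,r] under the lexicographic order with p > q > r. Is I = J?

Two ideals are equal iff their reduced Gröbner bases coincide (the reduced basis is unique for a fixed ordering).
Buchberger on the first generating set:
f_1 = 5p^2 - q^2 + 4q - 5r - 5, LT = p^2.
f_2 = -4r^2, LT = r^2.
f_3 = 2p + 10r^2 + 2, LT = p.

S(f_1,f_2): leading monomials are coprime, so the S-polynomial reduces to 0 (Buchberger's first criterion).
S(f_1,f_3): lcm = p^2. S = -5pr^2 - p - 1/5q^2 + 4/5q - r - 1.
  leading term pr^2: subtract (5/4p)·f_2 from -5pr^2 - p - 1/5q^2 + 4/5q - r - 1 → -p - 1/5q^2 + 4/5q - r - 1
  leading term p: subtract (-1/2)·f_3 from -p - 1/5q^2 + 4/5q - r - 1 → -1/5q^2 + 4/5q + 5r^2 - r
  leading term q^2: no divisor's leading term divides it; move -1/5q^2 to the remainder.
  leading term q: no divisor's leading term divides it; move 4/5q to the remainder.
  leading term r^2: subtract (-5/4)·f_2 from 5r^2 - r → -r
  leading term r: no divisor's leading term divides it; move -r to the remainder.
  remainder -1/5q^2 + 4/5q - r ≠ 0; add g_4 = -1/5q^2 + 4/5q - r to the basis.

S(f_2,f_3): leading monomials are coprime, so the S-polynomial reduces to 0 (Buchberger's first criterion).
S(f_1,g_4): leading monomials are coprime, so the S-polynomial reduces to 0 (Buchberger's first criterion).
S(f_2,g_4): leading monomials are coprime, so the S-polynomial reduces to 0 (Buchberger's first criterion).
S(f_3,g_4): leading monomials are coprime, so the S-polynomial reduces to 0 (Buchberger's first criterion).
Every S-polynomial of the final basis reduces to 0, so we have a Gröbner basis.
Inter-reduce: drop elements whose leading term is divisible by another's, tail-reduce, and make monic.
Reduced Gröbner basis: {p + 1, q^2 - 4q + 5r, r^2}.

Buchberger on the second generating set:
h_1 = -20p^2 + 2p + 4q^2 - 16q + 58r^2 + 20r + 22, LT = p^2.
h_2 = 6p + 38r^2 + 6, LT = p.
h_3 = -25p^2 + 2p + 5q^2 - 20q + 10r^2 + 25r + 27, LT = p^2.

S(h_1,h_2): lcm = p^2. S = -19/3pr^2 - 11/10p - 1/5q^2 + 4/5q - 29/10r^2 - r - 11/10.
  leading term pr^2: subtract (-19/18r^2)·h_2 from -19/3pr^2 - 11/10p - 1/5q^2 + 4/5q - 29/10r^2 - r - 11/10 → -11/10p - 1/5q^2 + 4/5q + 361/9r^4 + 103/30r^2 - r - 11/10
  leading term p: subtract (-11/60)·h_2 from -11/10p - 1/5q^2 + 4/5q + 361/9r^4 + 103/30r^2 - r - 11/10 → -1/5q^2 + 4/5q + 361/9r^4 + 52/5r^2 - r
  leading term q^2: no divisor's leading term divides it; move -1/5q^2 to the remainder.
  leading term q: no divisor's leading term divides it; move 4/5q to the remainder.
  leading term r^4: no divisor's leading term divides it; move 361/9r^4 to the remainder.
  leading term r^2: no divisor's leading term divides it; move 52/5r^2 to the remainder.
  leading term r: no divisor's leading term divides it; move -r to the remainder.
  remainder -1/5q^2 + 4/5q + 361/9r^4 + 52/5r^2 - r ≠ 0; add k_4 = -1/5q^2 + 4/5q + 361/9r^4 + 52/5r^2 - r to the basis.

S(h_1,h_3): lcm = p^2. S = -1/50p - 5/2r^2 - 1/50.
  leading term p: subtract (-1/300)·h_2 from -1/50p - 5/2r^2 - 1/50 → -178/75r^2
  leading term r^2: no divisor's leading term divides it; move -178/75r^2 to the remainder.
  remainder -178/75r^2 ≠ 0; add k_5 = -178/75r^2 to the basis.

S(h_2,h_3): lcm = p^2. S = 19/3pr^2 + 27/25p + 1/5q^2 - 4/5q + 2/5r^2 + r + 27/25.
  leading term pr^2: subtract (19/18r^2)·h_2 from 19/3pr^2 + 27/25p + 1/5q^2 - 4/5q + 2/5r^2 + r + 27/25 → 27/25p + 1/5q^2 - 4/5q - 361/9r^4 - 89/15r^2 + r + 27/25
  leading term p: subtract (9/50)·h_2 from 27/25p + 1/5q^2 - 4/5q - 361/9r^4 - 89/15r^2 + r + 27/25 → 1/5q^2 - 4/5q - 361/9r^4 - 958/75r^2 + r
  leading term q^2: subtract (-1)·k_4 from 1/5q^2 - 4/5q - 361/9r^4 - 958/75r^2 + r → -178/75r^2
  leading term r^2: subtract (1)·k_5 from -178/75r^2 → 0
  remainder 0.

S(h_1,k_4): leading monomials are coprime, so the S-polynomial reduces to 0 (Buchberger's first criterion).
S(h_2,k_4): leading monomials are coprime, so the S-polynomial reduces to 0 (Buchberger's first criterion).
S(h_3,k_4): leading monomials are coprime, so the S-polynomial reduces to 0 (Buchberger's first criterion).
S(h_1,k_5): leading monomials are coprime, so the S-polynomial reduces to 0 (Buchberger's first criterion).
S(h_2,k_5): leading monomials are coprime, so the S-polynomial reduces to 0 (Buchberger's first criterion).
S(h_3,k_5): leading monomials are coprime, so the S-polynomial reduces to 0 (Buchberger's first criterion).
S(k_4,k_5): leading monomials are coprime, so the S-polynomial reduces to 0 (Buchberger's first criterion).
Every S-polynomial of the final basis reduces to 0, so we have a Gröbner basis.
Inter-reduce: drop elements whose leading term is divisible by another's, tail-reduce, and make monic.
Reduced Gröbner basis: {p + 1, q^2 - 4q + 5r, r^2}.

Same reduced basis, so the two generating sets span the same ideal.

Yes, the ideals are equal.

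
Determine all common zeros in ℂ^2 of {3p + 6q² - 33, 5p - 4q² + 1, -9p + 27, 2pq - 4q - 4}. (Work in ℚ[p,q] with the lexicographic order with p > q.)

Compute a lex Gröbner basis by Buchberger's algorithm.
f_1 = 3p + 6q² - 33, LT = p.
f_2 = 5p - 4q² + 1, LT = p.
f_3 = -9p + 27, LT = p.
f_4 = 2pq - 4q - 4, LT = pq.

S(f_1,f_2): lcm = p. S = 14/5q² - 56/5.
  leading term q²: no divisor's leading term divides it; move 14/5q² to the remainder.
  leading term 1: no divisor's leading term divides it; move -56/5 to the remainder.
  remainder 14/5q² - 56/5 ≠ 0; add h_5 = 14/5q² - 56/5 to the basis.

S(f_1,f_4): lcm = pq. S = 2q³ - 9q + 2.
  leading term q³: subtract (5/7q)·h_5 from 2q³ - 9q + 2 → -q + 2
  leading term q: no divisor's leading term divides it; move -q to the remainder.
  leading term 1: no divisor's leading term divides it; move 2 to the remainder.
  remainder -q + 2 ≠ 0; add h_6 = -q + 2 to the basis.

The other S-polynomials (S(f_1,f_3), S(f_2,f_3), S(f_2,f_4), S(f_3,f_4), S(f_1,h_5), S(f_2,h_5), S(f_3,h_5), S(f_4,h_5), S(f_1,h_6), S(f_2,h_6), S(f_3,h_6), S(f_4,h_6), S(h_5,h_6)) all reduce to 0 modulo the current basis, so we have a Gröbner basis.
Inter-reduce: drop elements whose leading term is divisible by another's, tail-reduce, and make monic.
Reduced Gröbner basis: {p - 3, q - 2}.

From the last basis element, q - 2 = 0, so q takes values in {2}. Each choice, substituted upward through the basis, yields the corresponding point(s) of the solution set.
  q = 2: the earlier basis element becomes p - 3 = 0, giving p = 3 — point (3, 2).
Check: every point annihilates each of the original generators.
A lex Gröbner basis triangularizes the system, enabling back-substitution.

{(3, 2)}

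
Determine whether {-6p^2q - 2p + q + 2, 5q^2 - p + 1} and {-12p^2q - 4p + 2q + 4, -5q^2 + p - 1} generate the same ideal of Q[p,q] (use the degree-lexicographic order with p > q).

Two ideals are equal iff their reduced Gröbner bases coincide (the reduced basis is unique for a fixed ordering).
Buchberger on the first generating set:
f_1 = -6p^2q - 2p + q + 2, LT = p^2q.
f_2 = 5q^2 - p + 1, LT = q^2.

S(f_1,f_2): lcm = p^2q^2. S = 1/5p^3 - 1/5p^2 + 1/3pq - 1/6q^2 - 1/3q.
  leading term p^3: no divisor's leading term divides it; move 1/5p^3 to the remainder.
  leading term p^2: no divisor's leading term divides it; move -1/5p^2 to the remainder.
  leading term pq: no divisor's leading term divides it; move 1/3pq to the remainder.
  leading term q^2: subtract (-1/30)·f_2 from -1/6q^2 - 1/3q → -1/30p - 1/3q + 1/30
  leading term p: no divisor's leading term divides it; move -1/30p to the remainder.
  leading term q: no divisor's leading term divides it; move -1/3q to the remainder.
  leading term 1: no divisor's leading term divides it; move 1/30 to the remainder.
  remainder 1/5p^3 - 1/5p^2 + 1/3pq - 1/30p - 1/3q + 1/30 ≠ 0; add g_3 = 1/5p^3 - 1/5p^2 + 1/3pq - 1/30p - 1/3q + 1/30 to the basis.

The other S-polynomials (S(f_1,g_3), S(f_2,g_3)) all reduce to 0 modulo the current basis, so we have a Gröbner basis.
Inter-reduce: drop elements whose leading term is divisible by another's, tail-reduce, and make monic.
Reduced Gröbner basis: {p^3 - p^2 + 5/3pq - 1/6p - 5/3q + 1/6, p^2q + 1/3p - 1/6q - 1/3, q^2 - 1/5p + 1/5}.

Buchberger on the second generating set:
h_1 = -12p^2q - 4p + 2q + 4, LT = p^2q.
h_2 = -5q^2 + p - 1, LT = q^2.

S(h_1,h_2): lcm = p^2q^2. S = 1/5p^3 - 1/5p^2 + 1/3pq - 1/6q^2 - 1/3q.
  leading term p^3: no divisor's leading term divides it; move 1/5p^3 to the remainder.
  leading term p^2: no divisor's leading term divides it; move -1/5p^2 to the remainder.
  leading term pq: no divisor's leading term divides it; move 1/3pq to the remainder.
  leading term q^2: subtract (1/30)·h_2 from -1/6q^2 - 1/3q → -1/30p - 1/3q + 1/30
  leading term p: no divisor's leading term divides it; move -1/30p to the remainder.
  leading term q: no divisor's leading term divides it; move -1/3q to the remainder.
  leading term 1: no divisor's leading term divides it; move 1/30 to the remainder.
  remainder 1/5p^3 - 1/5p^2 + 1/3pq - 1/30p - 1/3q + 1/30 ≠ 0; add k_3 = 1/5p^3 - 1/5p^2 + 1/3pq - 1/30p - 1/3q + 1/30 to the basis.

The other S-polynomials (S(h_1,k_3), S(h_2,k_3)) all reduce to 0 modulo the current basis, so we have a Gröbner basis.
Inter-reduce: drop elements whose leading term is divisible by another's, tail-reduce, and make monic.
Reduced Gröbner basis: {p^3 - p^2 + 5/3pq - 1/6p - 5/3q + 1/6, p^2q + 1/3p - 1/6q - 1/3, q^2 - 1/5p + 1/5}.

Same reduced basis, so the two generating sets span the same ideal.
The same test decides containment: I ⊆ J iff every generator of I reduces to 0 modulo a Gröbner basis of J.

Yes, the ideals are equal.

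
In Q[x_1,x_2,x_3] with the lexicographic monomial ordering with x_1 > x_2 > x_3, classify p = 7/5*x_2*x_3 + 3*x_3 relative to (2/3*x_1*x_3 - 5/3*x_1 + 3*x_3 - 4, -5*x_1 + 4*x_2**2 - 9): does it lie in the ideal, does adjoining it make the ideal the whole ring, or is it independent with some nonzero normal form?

First compute the reduced Gröbner basis of I by Buchberger's algorithm.
f_1 = 2/3*x_1*x_3 - 5/3*x_1 + 3*x_3 - 4, LT = x_1*x_3.
f_2 = -5*x_1 + 4*x_2**2 - 9, LT = x_1.

S(f_1,f_2): lcm = x_1*x_3. S = -5/2*x_1 + 4/5*x_2**2*x_3 + 27/10*x_3 - 6.
  leading term x_1: subtract (1/2)·f_2 from -5/2*x_1 + 4/5*x_2**2*x_3 + 27/10*x_3 - 6 → 4/5*x_2**2*x_3 - 2*x_2**2 + 27/10*x_3 - 3/2
  leading term x_2**2*x_3: no divisor's leading term divides it; move 4/5*x_2**2*x_3 to the remainder.
  leading term x_2**2: no divisor's leading term divides it; move -2*x_2**2 to the remainder.
  leading term x_3: no divisor's leading term divides it; move 27/10*x_3 to the remainder.
  leading term 1: no divisor's leading term divides it; move -3/2 to the remainder.
  remainder 4/5*x_2**2*x_3 - 2*x_2**2 + 27/10*x_3 - 3/2 ≠ 0; add h_3 = 4/5*x_2**2*x_3 - 2*x_2**2 + 27/10*x_3 - 3/2 to the basis.

S(f_1,h_3): lcm = x_1*x_2**2*x_3. S = -27/8*x_1*x_3 + 15/8*x_1 + 9/2*x_2**2*x_3 - 6*x_2**2.
  leading term x_1*x_3: subtract (-81/16)·f_1 from -27/8*x_1*x_3 + 15/8*x_1 + 9/2*x_2**2*x_3 - 6*x_2**2 → -105/16*x_1 + 9/2*x_2**2*x_3 - 6*x_2**2 + 243/16*x_3 - 81/4
  leading term x_1: subtract (21/16)·f_2 from -105/16*x_1 + 9/2*x_2**2*x_3 - 6*x_2**2 + 243/16*x_3 - 81/4 → 9/2*x_2**2*x_3 - 45/4*x_2**2 + 243/16*x_3 - 135/16
  leading term x_2**2*x_3: subtract (45/8)·h_3 from 9/2*x_2**2*x_3 - 45/4*x_2**2 + 243/16*x_3 - 135/16 → 0
  remainder 0.

S(f_2,h_3): leading monomials are coprime, so the S-polynomial reduces to 0 (Buchberger's first criterion).
Every S-polynomial of the final basis reduces to 0, so we have a Gröbner basis.
Inter-reduce: drop elements whose leading term is divisible by another's, tail-reduce, and make monic.
Reduced Gröbner basis: {x_1 - 4/5*x_2**2 + 9/5, x_2**2*x_3 - 5/2*x_2**2 + 27/8*x_3 - 15/8}.
Label its elements g_1 = x_1 - 4/5*x_2**2 + 9/5, g_2 = x_2**2*x_3 - 5/2*x_2**2 + 27/8*x_3 - 15/8.

Reduce p = 7/5*x_2*x_3 + 3*x_3 modulo G:
  leading term x_2*x_3: no divisor's leading term divides it; move 7/5*x_2*x_3 to the remainder.
  leading term x_3: no divisor's leading term divides it; move 3*x_3 to the remainder.
  normal form = 7/5*x_2*x_3 + 3*x_3.
The normal form is nonzero, so p ∉ I. Since p minus its normal form lies in I, I + (p) = I + (r) where r = 7/5*x_2*x_3 + 3*x_3; decide whether this ideal is the whole ring.
Run Buchberger on G together with r (pairs among the g_i already reduce to 0 since G is a Gröbner basis):
g_1 = x_1 - 4/5*x_2**2 + 9/5, LT = x_1.
g_2 = x_2**2*x_3 - 5/2*x_2**2 + 27/8*x_3 - 15/8, LT = x_2**2*x_3.
r = 7/5*x_2*x_3 + 3*x_3, LT = x_2*x_3.

S(g_1,g_2): leading monomials are coprime, so the S-polynomial reduces to 0 (Buchberger's first criterion).
S(g_1,r): leading monomials are coprime, so the S-polynomial reduces to 0 (Buchberger's first criterion).
S(g_2,r): lcm = x_2**2*x_3. S = -5/2*x_2**2 - 15/7*x_2*x_3 + 27/8*x_3 - 15/8.
  leading term x_2**2: no divisor's leading term divides it; move -5/2*x_2**2 to the remainder.
  leading term x_2*x_3: subtract (-75/49)·r from -15/7*x_2*x_3 + 27/8*x_3 - 15/8 → 3123/392*x_3 - 15/8
  leading term x_3: no divisor's leading term divides it; move 3123/392*x_3 to the remainder.
  leading term 1: no divisor's leading term divides it; move -15/8 to the remainder.
  remainder -5/2*x_2**2 + 3123/392*x_3 - 15/8 ≠ 0; add m_4 = -5/2*x_2**2 + 3123/392*x_3 - 15/8 to the basis.

S(g_1,m_4): leading monomials are coprime, so the S-polynomial reduces to 0 (Buchberger's first criterion).
S(g_2,m_4): lcm = x_2**2*x_3. S = -5/2*x_2**2 + 3123/980*x_3**2 + 21/8*x_3 - 15/8.
  leading term x_2**2: subtract (1)·m_4 from -5/2*x_2**2 + 3123/980*x_3**2 + 21/8*x_3 - 15/8 → 3123/980*x_3**2 - 1047/196*x_3
  leading term x_3**2: no divisor's leading term divides it; move 3123/980*x_3**2 to the remainder.
  leading term x_3: no divisor's leading term divides it; move -1047/196*x_3 to the remainder.
  remainder 3123/980*x_3**2 - 1047/196*x_3 ≠ 0; add m_5 = 3123/980*x_3**2 - 1047/196*x_3 to the basis.

S(r,m_4): lcm = x_2**2*x_3. S = 15/7*x_2*x_3 + 3123/980*x_3**2 - 3/4*x_3.
  leading term x_2*x_3: subtract (75/49)·r from 15/7*x_2*x_3 + 3123/980*x_3**2 - 3/4*x_3 → 3123/980*x_3**2 - 1047/196*x_3
  leading term x_3**2: subtract (1)·m_5 from 3123/980*x_3**2 - 1047/196*x_3 → 0
  remainder 0.

S(g_1,m_5): leading monomials are coprime, so the S-polynomial reduces to 0 (Buchberger's first criterion).
S(g_2,m_5): lcm = x_2**2*x_3**2. S = -1715/2082*x_2**2*x_3 + 27/8*x_3**2 - 15/8*x_3.
  leading term x_2**2*x_3: subtract (-1715/2082)·g_2 from -1715/2082*x_2**2*x_3 + 27/8*x_3**2 - 15/8*x_3 → -8575/4164*x_2**2 + 27/8*x_3**2 + 5025/5552*x_3 - 8575/5552
  leading term x_2**2: subtract (1715/2082)·m_4 from -8575/4164*x_2**2 + 27/8*x_3**2 + 5025/5552*x_3 - 8575/5552 → 27/8*x_3**2 - 15705/2776*x_3
  leading term x_3**2: subtract (735/694)·m_5 from 27/8*x_3**2 - 15705/2776*x_3 → 0
  remainder 0.

S(r,m_5): lcm = x_2*x_3**2. S = 1745/1041*x_2*x_3 + 15/7*x_3**2.
  leading term x_2*x_3: subtract (8725/7287)·r from 1745/1041*x_2*x_3 + 15/7*x_3**2 → 15/7*x_3**2 - 8725/2429*x_3
  leading term x_3**2: subtract (700/1041)·m_5 from 15/7*x_3**2 - 8725/2429*x_3 → 0
  remainder 0.

S(m_4,m_5): leading monomials are coprime, so the S-polynomial reduces to 0 (Buchberger's first criterion).
Every S-polynomial of the final basis reduces to 0, so we have a Gröbner basis.
Inter-reduce: drop elements whose leading term is divisible by another's, tail-reduce, and make monic.
Reduced Gröbner basis: {x_1 - 3123/1225*x_3 + 12/5, x_2**2 - 3123/980*x_3 + 3/4, x_2*x_3 + 15/7*x_3, x_3**2 - 1745/1041*x_3}.
The reduced Gröbner basis of I + (p) is {x_1 - 3123/1225*x_3 + 12/5, x_2**2 - 3123/980*x_3 + 3/4, x_2*x_3 + 15/7*x_3, x_3**2 - 1745/1041*x_3} ≠ {1}, a proper ideal, so the enlarged system stays consistent: p is independent of I, with normal form 7/5*x_2*x_3 + 3*x_3.

7/5*x_2*x_3 + 3*x_3 is independent of I; its normal form modulo I is 7/5*x_2*x_3 + 3*x_3.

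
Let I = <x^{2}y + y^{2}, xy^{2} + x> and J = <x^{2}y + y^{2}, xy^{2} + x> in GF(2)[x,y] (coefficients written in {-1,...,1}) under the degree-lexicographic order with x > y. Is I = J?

Yes, the ideals are equal.

For a fixed monomial order, each ideal has a unique reduced Gröbner basis; comparing bases decides equality.
Buchberger on the first generating set:
f_1 = x^{2}y + y^{2}, LT = x^{2}y.
f_2 = xy^{2} + x, LT = xy^{2}.

S(f_1,f_2): lcm = x^{2}y^{2}. S = y^{3} + x^{2}.
  leading term y^{3}: no divisor's leading term divides it; move y^{3} to the remainder.
  leading term x^{2}: no divisor's leading term divides it; move x^{2} to the remainder.
  remainder y^{3} + x^{2} ≠ 0; add g_3 = y^{3} + x^{2} to the basis.

S(f_1,g_3): lcm = x^{2}y^{3}. S = x^{4} + y^{4}.
  leading term x^{4}: no divisor's leading term divides it; move x^{4} to the remainder.
  leading term y^{4}: subtract (y)·g_3 from y^{4} → x^{2}y
  leading term x^{2}y: subtract (1)·f_1 from x^{2}y → y^{2}
  leading term y^{2}: no divisor's leading term divides it; move y^{2} to the remainder.
  remainder x^{4} + y^{2} ≠ 0; add g_4 = x^{4} + y^{2} to the basis.

S(f_2,g_3): lcm = xy^{3}. S = x^{3} + xy.
  leading term x^{3}: no divisor's leading term divides it; move x^{3} to the remainder.
  leading term xy: no divisor's leading term divides it; move xy to the remainder.
  remainder x^{3} + xy ≠ 0; add g_5 = x^{3} + xy to the basis.

The other S-polynomials (S(f_1,g_4), S(f_2,g_4), S(g_3,g_4), S(f_1,g_5), S(f_2,g_5), S(g_3,g_5), S(g_4,g_5)) all reduce to 0 modulo the current basis, so we have a Gröbner basis.
Inter-reduce: drop elements whose leading term is divisible by another's, tail-reduce, and make monic.
Reduced Gröbner basis: {x^{3} + xy, x^{2}y + y^{2}, xy^{2} + x, y^{3} + x^{2}}.

Buchberger on the second generating set:
h_1 = x^{2}y + y^{2}, LT = x^{2}y.
h_2 = xy^{2} + x, LT = xy^{2}.

S(h_1,h_2): lcm = x^{2}y^{2}. S = y^{3} + x^{2}.
  leading term y^{3}: no divisor's leading term divides it; move y^{3} to the remainder.
  leading term x^{2}: no divisor's leading term divides it; move x^{2} to the remainder.
  remainder y^{3} + x^{2} ≠ 0; add k_3 = y^{3} + x^{2} to the basis.

S(h_1,k_3): lcm = x^{2}y^{3}. S = x^{4} + y^{4}.
  leading term x^{4}: no divisor's leading term divides it; move x^{4} to the remainder.
  leading term y^{4}: subtract (y)·k_3 from y^{4} → x^{2}y
  leading term x^{2}y: subtract (1)·h_1 from x^{2}y → y^{2}
  leading term y^{2}: no divisor's leading term divides it; move y^{2} to the remainder.
  remainder x^{4} + y^{2} ≠ 0; add k_4 = x^{4} + y^{2} to the basis.

S(h_2,k_3): lcm = xy^{3}. S = x^{3} + xy.
  leading term x^{3}: no divisor's leading term divides it; move x^{3} to the remainder.
  leading term xy: no divisor's leading term divides it; move xy to the remainder.
  remainder x^{3} + xy ≠ 0; add k_5 = x^{3} + xy to the basis.

The other S-polynomials (S(h_1,k_4), S(h_2,k_4), S(k_3,k_4), S(h_1,k_5), S(h_2,k_5), S(k_3,k_5), S(k_4,k_5)) all reduce to 0 modulo the current basis, so we have a Gröbner basis.
Inter-reduce: drop elements whose leading term is divisible by another's, tail-reduce, and make monic.
Reduced Gröbner basis: {x^{3} + xy, x^{2}y + y^{2}, xy^{2} + x, y^{3} + x^{2}}.

These coincide, so the ideals are equal.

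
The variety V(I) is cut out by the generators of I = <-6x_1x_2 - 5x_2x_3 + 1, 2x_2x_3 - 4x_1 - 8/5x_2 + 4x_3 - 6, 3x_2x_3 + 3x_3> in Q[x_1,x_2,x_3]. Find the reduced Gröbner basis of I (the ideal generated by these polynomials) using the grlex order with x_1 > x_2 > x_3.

f_1 = -6x_1x_2 - 5x_2x_3 + 1, LT = x_1x_2.
f_2 = 2x_2x_3 - 4x_1 - 8/5x_2 + 4x_3 - 6, LT = x_2x_3.
f_3 = 3x_2x_3 + 3x_3, LT = x_2x_3.

S(f_1,f_2): lcm = x_1x_2x_3. S = 5/6x_2x_3^2 + 2x_1^2 + 4/5x_1x_2 - 2x_1x_3 + 3x_1 - 1/6x_3.
  reduce S modulo (f_1, f_2, f_3):
  remainder 2x_1^2 - 1/3x_1x_3 - 5/3x_3^2 + 3x_1 + 7/3x_3 + 2/15 ≠ 0; add g_4 = 2x_1^2 - 1/3x_1x_3 - 5/3x_3^2 + 3x_1 + 7/3x_3 + 2/15 to the basis.

S(f_1,f_3): lcm = x_1x_2x_3. S = 5/6x_2x_3^2 - x_1x_3 - 1/6x_3.
  reduce S modulo (f_1, f_2, f_3, g_4):
  remainder 2/3x_1x_3 - 5/3x_3^2 + 4/3x_1 + 8/15x_2 + x_3 + 2 ≠ 0; add g_5 = 2/3x_1x_3 - 5/3x_3^2 + 4/3x_1 + 8/15x_2 + x_3 + 2 to the basis.

S(f_2,f_3): lcm = x_2x_3. S = -2x_1 - 4/5x_2 + x_3 - 3.
  reduce S modulo (f_1, f_2, f_3, g_4, g_5):
  remainder -2x_1 - 4/5x_2 + x_3 - 3 ≠ 0; add g_6 = -2x_1 - 4/5x_2 + x_3 - 3 to the basis.

S(f_1,g_5): lcm = x_1x_2x_3. S = 10/3x_2x_3^2 - 2x_1x_2 - 4/5x_2^2 - 3/2x_2x_3 - 3x_2 - 1/6x_3.
  reduce S modulo (f_1, f_2, f_3, g_4, g_5, g_6):
  remainder -4/5x_2^2 + 10x_3^2 - 3x_2 - 29/3x_3 - 1/3 ≠ 0; add g_7 = -4/5x_2^2 + 10x_3^2 - 3x_2 - 29/3x_3 - 1/3 to the basis.

S(g_4,g_5): lcm = x_1^2x_3. S = 7/3x_1x_3^2 - 5/6x_3^3 - 2x_1^2 - 4/5x_1x_2 + 7/6x_3^2 - 3x_1 + 1/15x_3.
  reduce S modulo (f_1, f_2, f_3, g_4, g_5, g_6, g_7):
  remainder 5x_3^3 - 33/2x_3^2 + 91/10x_3 ≠ 0; add g_8 = 5x_3^3 - 33/2x_3^2 + 91/10x_3 to the basis.

S(f_1,g_6): lcm = x_1x_2. S = -2/5x_2^2 + 4/3x_2x_3 - 3/2x_2 - 1/6.
  reduce S modulo (f_1, f_2, f_3, g_4, g_5, g_6, g_7, g_8):
  remainder -5x_3^2 + 7/2x_3 ≠ 0; add g_9 = -5x_3^2 + 7/2x_3 to the basis.

The other S-polynomials (S(f_1,g_4), S(f_2,g_4), S(f_3,g_4), S(f_2,g_5), S(f_3,g_5), S(f_2,g_6), S(f_3,g_6), S(g_4,g_6), S(g_5,g_6), S(f_1,g_7), S(f_2,g_7), S(f_3,g_7), S(g_4,g_7), S(g_5,g_7), S(g_6,g_7), S(f_1,g_8), S(f_2,g_8), S(f_3,g_8), S(g_4,g_8), S(g_5,g_8), S(g_6,g_8), S(g_7,g_8), S(f_1,g_9), S(f_2,g_9), S(f_3,g_9), S(g_4,g_9), S(g_5,g_9), S(g_6,g_9), S(g_7,g_9), S(g_8,g_9)) all reduce to 0 modulo the current basis, so we have a Gröbner basis.
Inter-reduce: drop elements whose leading term is divisible by another's, tail-reduce, and make monic.

G = {x_2^2 + 15/4x_2 + 10/3x_3 + 5/12, x_2x_3 + x_3, x_3^2 - 7/10x_3, x_1 + 2/5x_2 - 1/2x_3 + 3/2}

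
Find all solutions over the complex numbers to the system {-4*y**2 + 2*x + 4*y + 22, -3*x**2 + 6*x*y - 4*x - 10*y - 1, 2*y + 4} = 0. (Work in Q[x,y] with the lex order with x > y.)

Compute a lex Gröbner basis by Buchberger's algorithm.
f_1 = 2*x - 4*y**2 + 4*y + 22, LT = x.
f_2 = -3*x**2 + 6*x*y - 4*x - 10*y - 1, LT = x**2.
f_3 = 2*y + 4, LT = y.

The S-polynomials (S(f_1,f_2), S(f_1,f_3), S(f_2,f_3)) all reduce to 0 modulo the current basis, so we have a Gröbner basis.
Inter-reduce: drop elements whose leading term is divisible by another's, tail-reduce, and make monic.
Reduced Gröbner basis: {x - 1, y + 2}.

A lex Gröbner basis eliminates variables successively. Here y + 2 depends only on y, with roots {-2}; lifting each root through the earlier basis elements recovers the full solutions.
  y = -2: the earlier basis element becomes x - 1 = 0, giving x = 1 — point (1, -2).
This is the nonlinear analogue of row-reducing a linear system.

{(1, -2)}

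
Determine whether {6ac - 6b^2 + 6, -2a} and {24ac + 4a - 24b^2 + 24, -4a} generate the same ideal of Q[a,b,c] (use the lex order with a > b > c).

Yes, the ideals are equal.

Equality of ideals is decidable: compute both reduced Gröbner bases (unique for the ordering) and check whether they agree.
Buchberger on the first generating set:
f_1 = 6ac - 6b^2 + 6, LT = ac.
f_2 = -2a, LT = a.

S(f_1,f_2): lcm = ac. S = -b^2 + 1.
  leading term b^2: no divisor's leading term divides it; move -b^2 to the remainder.
  leading term 1: no divisor's leading term divides it; move 1 to the remainder.
  remainder -b^2 + 1 ≠ 0; add g_3 = -b^2 + 1 to the basis.

The other S-polynomials (S(f_1,g_3), S(f_2,g_3)) all reduce to 0 modulo the current basis, so we have a Gröbner basis.
Inter-reduce: drop elements whose leading term is divisible by another's, tail-reduce, and make monic.
Reduced Gröbner basis: {a, b^2 - 1}.

Buchberger on the second generating set:
h_1 = 24ac + 4a - 24b^2 + 24, LT = ac.
h_2 = -4a, LT = a.

S(h_1,h_2): lcm = ac. S = 1/6a - b^2 + 1.
  leading term a: subtract (-1/24)·h_2 from 1/6a - b^2 + 1 → -b^2 + 1
  leading term b^2: no divisor's leading term divides it; move -b^2 to the remainder.
  leading term 1: no divisor's leading term divides it; move 1 to the remainder.
  remainder -b^2 + 1 ≠ 0; add k_3 = -b^2 + 1 to the basis.

The other S-polynomials (S(h_1,k_3), S(h_2,k_3)) all reduce to 0 modulo the current basis, so we have a Gröbner basis.
Inter-reduce: drop elements whose leading term is divisible by another's, tail-reduce, and make monic.
Reduced Gröbner basis: {a, b^2 - 1}.

The two bases agree; hence the ideals are identical.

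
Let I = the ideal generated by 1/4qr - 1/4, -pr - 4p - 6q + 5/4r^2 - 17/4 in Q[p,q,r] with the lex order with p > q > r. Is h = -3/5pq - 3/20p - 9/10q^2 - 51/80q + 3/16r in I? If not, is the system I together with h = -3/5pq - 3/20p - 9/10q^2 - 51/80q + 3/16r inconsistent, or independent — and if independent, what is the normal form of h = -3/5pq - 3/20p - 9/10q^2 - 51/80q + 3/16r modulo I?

First compute the reduced Gröbner basis of I by Buchberger's algorithm.
f_1 = 1/4qr - 1/4, LT = qr.
f_2 = -pr - 4p - 6q + 5/4r^2 - 17/4, LT = pr.

S(f_1,f_2): lcm = pqr. S = -4pq - p - 6q^2 + 5/4qr^2 - 17/4q.
  leading term pq: no divisor's leading term divides it; move -4pq to the remainder.
  leading term p: no divisor's leading term divides it; move -p to the remainder.
  leading term q^2: no divisor's leading term divides it; move -6q^2 to the remainder.
  leading term qr^2: subtract (5r)·f_1 from 5/4qr^2 - 17/4q → -17/4q + 5/4r
  leading term q: no divisor's leading term divides it; move -17/4q to the remainder.
  leading term r: no divisor's leading term divides it; move 5/4r to the remainder.
  remainder -4pq - p - 6q^2 - 17/4q + 5/4r ≠ 0; add k_3 = -4pq - p - 6q^2 - 17/4q + 5/4r to the basis.

The other S-polynomials (S(f_1,k_3), S(f_2,k_3)) all reduce to 0 modulo the current basis, so we have a Gröbner basis.
Inter-reduce: drop elements whose leading term is divisible by another's, tail-reduce, and make monic.
Reduced Gröbner basis: {pq + 1/4p + 3/2q^2 + 17/16q - 5/16r, pr + 4p + 6q - 5/4r^2 + 17/4, qr - 1}.
Label its elements g_1 = pq + 1/4p + 3/2q^2 + 17/16q - 5/16r, g_2 = pr + 4p + 6q - 5/4r^2 + 17/4, g_3 = qr - 1.

Reduce h = -3/5pq - 3/20p - 9/10q^2 - 51/80q + 3/16r modulo G:
  leading term pq: subtract (-3/5)·g_1 from -3/5pq - 3/20p - 9/10q^2 - 51/80q + 3/16r → 0
  normal form = 0.
Since the normal form is 0, h ∈ I.

The remainder on division by a Gröbner basis is unique — it is the normal form.

-3/5pq - 3/20p - 9/10q^2 - 51/80q + 3/16r lies in I (it reduces to 0).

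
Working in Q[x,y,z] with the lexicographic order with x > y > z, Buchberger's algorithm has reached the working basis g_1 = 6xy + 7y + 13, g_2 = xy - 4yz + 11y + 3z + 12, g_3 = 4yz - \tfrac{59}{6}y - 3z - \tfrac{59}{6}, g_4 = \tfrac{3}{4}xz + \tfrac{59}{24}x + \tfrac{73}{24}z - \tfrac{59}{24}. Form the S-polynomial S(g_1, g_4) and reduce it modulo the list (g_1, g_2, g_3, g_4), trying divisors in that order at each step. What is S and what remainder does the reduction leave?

lcm(LM(g_1), LM(g_4)) = xyz.
S = (lcm/LT(g_1))·g_1 − (lcm/LT(g_4))·g_4 = -\tfrac{59}{18}xy - \tfrac{26}{9}yz + \tfrac{59}{18}y + \tfrac{13}{6}z.
Reduce S modulo (g_1, g_2, g_3, g_4) in that order:
  leading term xy: subtract (-\tfrac{59}{108})·g_1 from -\tfrac{59}{18}xy - \tfrac{26}{9}yz + \tfrac{59}{18}y + \tfrac{13}{6}z → -\tfrac{26}{9}yz + \tfrac{767}{108}y + \tfrac{13}{6}z + \tfrac{767}{108}
  leading term yz: subtract (-\tfrac{13}{18})·g_3 from -\tfrac{26}{9}yz + \tfrac{767}{108}y + \tfrac{13}{6}z + \tfrac{767}{108} → 0
The remainder is 0, so this S-polynomial contributes no new basis element.
This is the inner loop of Buchberger's algorithm — each nonzero remainder becomes a new basis element.

S(g_1, g_4) = -\tfrac{59}{18}xy - \tfrac{26}{9}yz + \tfrac{59}{18}y + \tfrac{13}{6}z; remainder on division = 0.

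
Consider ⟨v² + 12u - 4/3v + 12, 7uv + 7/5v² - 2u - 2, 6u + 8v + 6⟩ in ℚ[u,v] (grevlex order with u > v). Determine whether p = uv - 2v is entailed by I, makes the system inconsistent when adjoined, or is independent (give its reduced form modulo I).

uv - 2v lies in I (it reduces to 0).

First compute the reduced Gröbner basis of I by Buchberger's algorithm.
f_1 = v² + 12u - 4/3v + 12, LT = v².
f_2 = 7uv + 7/5v² - 2u - 2, LT = uv.
f_3 = 6u + 8v + 6, LT = u.

S(f_1,f_2): lcm = uv². S = -⅕v³ + 12u² - 22/21uv + 12u + 2/7v.
  reduce S modulo (f_1, f_2, f_3):
  remainder 600002/11025v ≠ 0; add h_4 = 600002/11025v to the basis.

The other S-polynomials (S(f_1,f_3), S(f_2,f_3), S(f_1,h_4), S(f_2,h_4), S(f_3,h_4)) all reduce to 0 modulo the current basis, so we have a Gröbner basis.
Inter-reduce: drop elements whose leading term is divisible by another's, tail-reduce, and make monic.
Reduced Gröbner basis: {u + 1, v}.
Label its elements g_1 = u + 1, g_2 = v.

Reduce p = uv - 2v modulo G:
  leading term uv: subtract (v)·g_1 from uv - 2v → -3v
  leading term v: subtract (-3)·g_2 from -3v → 0
  normal form = 0.
Since the normal form is 0, p ∈ I.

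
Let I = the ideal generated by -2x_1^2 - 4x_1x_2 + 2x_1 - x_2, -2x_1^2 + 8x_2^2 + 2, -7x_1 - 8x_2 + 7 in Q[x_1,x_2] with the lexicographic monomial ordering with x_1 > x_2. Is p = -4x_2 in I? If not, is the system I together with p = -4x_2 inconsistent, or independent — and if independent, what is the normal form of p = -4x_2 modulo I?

-4x_2 lies in I (it reduces to 0).

First compute the reduced Gröbner basis of I by Buchberger's algorithm.
f_1 = -2x_1^2 - 4x_1x_2 + 2x_1 - x_2, LT = x_1^2.
f_2 = -2x_1^2 + 8x_2^2 + 2, LT = x_1^2.
f_3 = -7x_1 - 8x_2 + 7, LT = x_1.

S(f_1,f_2): lcm = x_1^2. S = 2x_1x_2 - x_1 + 4x_2^2 + 1/2x_2 + 1.
  reduce S modulo (f_1, f_2, f_3):
  remainder 12/7x_2^2 + 51/14x_2 ≠ 0; add h_4 = 12/7x_2^2 + 51/14x_2 to the basis.

S(f_1,f_3): lcm = x_1^2. S = 6/7x_1x_2 + 1/2x_2.
  reduce S modulo (f_1, f_2, f_3, h_4):
  remainder 337/98x_2 ≠ 0; add h_5 = 337/98x_2 to the basis.

The other S-polynomials (S(f_2,f_3), S(f_1,h_4), S(f_2,h_4), S(f_3,h_4), S(f_1,h_5), S(f_2,h_5), S(f_3,h_5), S(h_4,h_5)) all reduce to 0 modulo the current basis, so we have a Gröbner basis.
Inter-reduce: drop elements whose leading term is divisible by another's, tail-reduce, and make monic.
Reduced Gröbner basis: {x_1 - 1, x_2}.
Label its elements g_1 = x_1 - 1, g_2 = x_2.

Reduce p = -4x_2 modulo G:
  leading term x_2: subtract (-4)·g_2 from -4x_2 → 0
  normal form = 0.
Since the normal form is 0, p ∈ I.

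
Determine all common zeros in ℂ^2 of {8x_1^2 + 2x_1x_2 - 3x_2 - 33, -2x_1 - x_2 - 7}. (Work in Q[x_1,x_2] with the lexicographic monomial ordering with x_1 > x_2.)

{(3, -13), (-1, -5)}

Compute a lex Gröbner basis by Buchberger's algorithm.
f_1 = 8x_1^2 + 2x_1x_2 - 3x_2 - 33, LT = x_1^2.
f_2 = -2x_1 - x_2 - 7, LT = x_1.

S(f_1,f_2): lcm = x_1^2. S = -1/4x_1x_2 - 7/2x_1 - 3/8x_2 - 33/8.
  leading term x_1x_2: subtract (1/8x_2)·f_2 from -1/4x_1x_2 - 7/2x_1 - 3/8x_2 - 33/8 → -7/2x_1 + 1/8x_2^2 + 1/2x_2 - 33/8
  leading term x_1: subtract (7/4)·f_2 from -7/2x_1 + 1/8x_2^2 + 1/2x_2 - 33/8 → 1/8x_2^2 + 9/4x_2 + 65/8
  leading term x_2^2: no divisor's leading term divides it; move 1/8x_2^2 to the remainder.
  leading term x_2: no divisor's leading term divides it; move 9/4x_2 to the remainder.
  leading term 1: no divisor's leading term divides it; move 65/8 to the remainder.
  remainder 1/8x_2^2 + 9/4x_2 + 65/8 ≠ 0; add h_3 = 1/8x_2^2 + 9/4x_2 + 65/8 to the basis.

The other S-polynomials (S(f_1,h_3), S(f_2,h_3)) all reduce to 0 modulo the current basis, so we have a Gröbner basis.
Inter-reduce: drop elements whose leading term is divisible by another's, tail-reduce, and make monic.
Reduced Gröbner basis: {x_1 + 1/2x_2 + 7/2, x_2^2 + 18x_2 + 65}.

From the last basis element, x_2^2 + 18x_2 + 65 = 0, so x_2 takes values in {-13, -5}. Each choice, substituted upward through the basis, yields the corresponding point(s) of the solution set.
  x_2 = -13: the earlier basis element becomes x_1 - 3 = 0, giving x_1 = 3 — point (3, -13).
  x_2 = -5: the earlier basis element becomes x_1 + 1 = 0, giving x_1 = -1 — point (-1, -5).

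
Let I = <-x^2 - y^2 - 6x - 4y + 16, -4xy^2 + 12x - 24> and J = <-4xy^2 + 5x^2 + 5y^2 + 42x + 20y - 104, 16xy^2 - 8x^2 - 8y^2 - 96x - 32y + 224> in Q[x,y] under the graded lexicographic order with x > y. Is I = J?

Since reduced Gröbner bases are canonical representatives of ideals under a given ordering, it suffices to compute and compare them.
Buchberger on the first generating set:
f_1 = -x^2 - y^2 - 6x - 4y + 16, LT = x^2.
f_2 = -4xy^2 + 12x - 24, LT = xy^2.

S(f_1,f_2): lcm = x^2y^2. S = y^4 + 6xy^2 + 4y^3 + 3x^2 - 16y^2 - 6x.
  leading term y^4: no divisor's leading term divides it; move y^4 to the remainder.
  leading term xy^2: subtract (-3/2)·f_2 from 6xy^2 + 4y^3 + 3x^2 - 16y^2 - 6x → 4y^3 + 3x^2 - 16y^2 + 12x - 36
  leading term y^3: no divisor's leading term divides it; move 4y^3 to the remainder.
  leading term x^2: subtract (-3)·f_1 from 3x^2 - 16y^2 + 12x - 36 → -19y^2 - 6x - 12y + 12
  leading term y^2: no divisor's leading term divides it; move -19y^2 to the remainder.
  leading term x: no divisor's leading term divides it; move -6x to the remainder.
  leading term y: no divisor's leading term divides it; move -12y to the remainder.
  leading term 1: no divisor's leading term divides it; move 12 to the remainder.
  remainder y^4 + 4y^3 - 19y^2 - 6x - 12y + 12 ≠ 0; add g_3 = y^4 + 4y^3 - 19y^2 - 6x - 12y + 12 to the basis.

S(f_1,g_3): leading monomials are coprime, so the S-polynomial reduces to 0 (Buchberger's first criterion).
S(f_2,g_3): lcm = xy^4. S = -4xy^3 + 16xy^2 + 6x^2 + 12xy + 6y^2 - 12x.
  leading term xy^3: subtract (y)·f_2 from -4xy^3 + 16xy^2 + 6x^2 + 12xy + 6y^2 - 12x → 16xy^2 + 6x^2 + 6y^2 - 12x + 24y
  leading term xy^2: subtract (-4)·f_2 from 16xy^2 + 6x^2 + 6y^2 - 12x + 24y → 6x^2 + 6y^2 + 36x + 24y - 96
  leading term x^2: subtract (-6)·f_1 from 6x^2 + 6y^2 + 36x + 24y - 96 → 0
  remainder 0.

Every S-polynomial of the final basis reduces to 0, so we have a Gröbner basis.
Inter-reduce: drop elements whose leading term is divisible by another's, tail-reduce, and make monic.
Reduced Gröbner basis: {y^4 + 4y^3 - 19y^2 - 6x - 12y + 12, xy^2 - 3x + 6, x^2 + y^2 + 6x + 4y - 16}.

Buchberger on the second generating set:
h_1 = -4xy^2 + 5x^2 + 5y^2 + 42x + 20y - 104, LT = xy^2.
h_2 = 16xy^2 - 8x^2 - 8y^2 - 96x - 32y + 224, LT = xy^2.

S(h_1,h_2): lcm = xy^2. S = -3/4x^2 - 3/4y^2 - 9/2x - 3y + 12.
  leading term x^2: no divisor's leading term divides it; move -3/4x^2 to the remainder.
  leading term y^2: no divisor's leading term divides it; move -3/4y^2 to the remainder.
  leading term x: no divisor's leading term divides it; move -9/2x to the remainder.
  leading term y: no divisor's leading term divides it; move -3y to the remainder.
  leading term 1: no divisor's leading term divides it; move 12 to the remainder.
  remainder -3/4x^2 - 3/4y^2 - 9/2x - 3y + 12 ≠ 0; add k_3 = -3/4x^2 - 3/4y^2 - 9/2x - 3y + 12 to the basis.

S(h_1,k_3): lcm = x^2y^2. S = -y^4 - 5/4x^3 - 29/4xy^2 - 4y^3 - 21/2x^2 - 5xy + 16y^2 + 26x.
  leading term y^4: no divisor's leading term divides it; move -y^4 to the remainder.
  leading term x^3: subtract (5/3x)·k_3 from -5/4x^3 - 29/4xy^2 - 4y^3 - 21/2x^2 - 5xy + 16y^2 + 26x → -6xy^2 - 4y^3 - 3x^2 + 16y^2 + 6x
  leading term xy^2: subtract (3/2)·h_1 from -6xy^2 - 4y^3 - 3x^2 + 16y^2 + 6x → -4y^3 - 21/2x^2 + 17/2y^2 - 57x - 30y + 156
  leading term y^3: no divisor's leading term divides it; move -4y^3 to the remainder.
  leading term x^2: subtract (14)·k_3 from -21/2x^2 + 17/2y^2 - 57x - 30y + 156 → 19y^2 + 6x + 12y - 12
  leading term y^2: no divisor's leading term divides it; move 19y^2 to the remainder.
  leading term x: no divisor's leading term divides it; move 6x to the remainder.
  leading term y: no divisor's leading term divides it; move 12y to the remainder.
  leading term 1: no divisor's leading term divides it; move -12 to the remainder.
  remainder -y^4 - 4y^3 + 19y^2 + 6x + 12y - 12 ≠ 0; add k_4 = -y^4 - 4y^3 + 19y^2 + 6x + 12y - 12 to the basis.

S(h_2,k_3): lcm = x^2y^2. S = -y^4 - 1/2x^3 - 13/2xy^2 - 4y^3 - 6x^2 - 2xy + 16y^2 + 14x.
  leading term y^4: subtract (1)·k_4 from -y^4 - 1/2x^3 - 13/2xy^2 - 4y^3 - 6x^2 - 2xy + 16y^2 + 14x → -1/2x^3 - 13/2xy^2 - 6x^2 - 2xy - 3y^2 + 8x - 12y + 12
  leading term x^3: subtract (2/3x)·k_3 from -1/2x^3 - 13/2xy^2 - 6x^2 - 2xy - 3y^2 + 8x - 12y + 12 → -6xy^2 - 3x^2 - 3y^2 - 12y + 12
  leading term xy^2: subtract (3/2)·h_1 from -6xy^2 - 3x^2 - 3y^2 - 12y + 12 → -21/2x^2 - 21/2y^2 - 63x - 42y + 168
  leading term x^2: subtract (14)·k_3 from -21/2x^2 - 21/2y^2 - 63x - 42y + 168 → 0
  remainder 0.

S(h_1,k_4): lcm = xy^4. S = -5/4x^2y^2 - 4xy^3 - 5/4y^4 + 17/2xy^2 - 5y^3 + 6x^2 + 12xy + 26y^2 - 12x.
  leading term x^2y^2: subtract (5/16x)·h_1 from -5/4x^2y^2 - 4xy^3 - 5/4y^4 + 17/2xy^2 - 5y^3 + 6x^2 + 12xy + 26y^2 - 12x → -4xy^3 - 5/4y^4 - 25/16x^3 + 111/16xy^2 - 5y^3 - 57/8x^2 + 23/4xy + 26y^2 + 41/2x
  leading term xy^3: subtract (y)·h_1 from -4xy^3 - 5/4y^4 - 25/16x^3 + 111/16xy^2 - 5y^3 - 57/8x^2 + 23/4xy + 26y^2 + 41/2x → -5/4y^4 - 25/16x^3 - 5x^2y + 111/16xy^2 - 10y^3 - 57/8x^2 - 145/4xy + 6y^2 + 41/2x + 104y
  leading term y^4: subtract (5/4)·k_4 from -5/4y^4 - 25/16x^3 - 5x^2y + 111/16xy^2 - 10y^3 - 57/8x^2 - 145/4xy + 6y^2 + 41/2x + 104y → -25/16x^3 - 5x^2y + 111/16xy^2 - 5y^3 - 57/8x^2 - 145/4xy - 71/4y^2 + 13x + 89y + 15
  leading term x^3: subtract (25/12x)·k_3 from -25/16x^3 - 5x^2y + 111/16xy^2 - 5y^3 - 57/8x^2 - 145/4xy - 71/4y^2 + 13x + 89y + 15 → -5x^2y + 17/2xy^2 - 5y^3 + 9/4x^2 - 30xy - 71/4y^2 - 12x + 89y + 15
  leading term x^2y: subtract (20/3y)·k_3 from -5x^2y + 17/2xy^2 - 5y^3 + 9/4x^2 - 30xy - 71/4y^2 - 12x + 89y + 15 → 17/2xy^2 + 9/4x^2 + 9/4y^2 - 12x + 9y + 15
  leading term xy^2: subtract (-17/8)·h_1 from 17/2xy^2 + 9/4x^2 + 9/4y^2 - 12x + 9y + 15 → 103/8x^2 + 103/8y^2 + 309/4x + 103/2y - 206
  leading term x^2: subtract (-103/6)·k_3 from 103/8x^2 + 103/8y^2 + 309/4x + 103/2y - 206 → 0
  remainder 0.

S(h_2,k_4): lcm = xy^4. S = -1/2x^2y^2 - 4xy^3 - 1/2y^4 + 13xy^2 - 2y^3 + 6x^2 + 12xy + 14y^2 - 12x.
  leading term x^2y^2: subtract (1/8x)·h_1 from -1/2x^2y^2 - 4xy^3 - 1/2y^4 + 13xy^2 - 2y^3 + 6x^2 + 12xy + 14y^2 - 12x → -4xy^3 - 1/2y^4 - 5/8x^3 + 99/8xy^2 - 2y^3 + 3/4x^2 + 19/2xy + 14y^2 + x
  leading term xy^3: subtract (y)·h_1 from -4xy^3 - 1/2y^4 - 5/8x^3 + 99/8xy^2 - 2y^3 + 3/4x^2 + 19/2xy + 14y^2 + x → -1/2y^4 - 5/8x^3 - 5x^2y + 99/8xy^2 - 7y^3 + 3/4x^2 - 65/2xy - 6y^2 + x + 104y
  leading term y^4: subtract (1/2)·k_4 from -1/2y^4 - 5/8x^3 - 5x^2y + 99/8xy^2 - 7y^3 + 3/4x^2 - 65/2xy - 6y^2 + x + 104y → -5/8x^3 - 5x^2y + 99/8xy^2 - 5y^3 + 3/4x^2 - 65/2xy - 31/2y^2 - 2x + 98y + 6
  leading term x^3: subtract (5/6x)·k_3 from -5/8x^3 - 5x^2y + 99/8xy^2 - 5y^3 + 3/4x^2 - 65/2xy - 31/2y^2 - 2x + 98y + 6 → -5x^2y + 13xy^2 - 5y^3 + 9/2x^2 - 30xy - 31/2y^2 - 12x + 98y + 6
  leading term x^2y: subtract (20/3y)·k_3 from -5x^2y + 13xy^2 - 5y^3 + 9/2x^2 - 30xy - 31/2y^2 - 12x + 98y + 6 → 13xy^2 + 9/2x^2 + 9/2y^2 - 12x + 18y + 6
  leading term xy^2: subtract (-13/4)·h_1 from 13xy^2 + 9/2x^2 + 9/2y^2 - 12x + 18y + 6 → 83/4x^2 + 83/4y^2 + 249/2x + 83y - 332
  leading term x^2: subtract (-83/3)·k_3 from 83/4x^2 + 83/4y^2 + 249/2x + 83y - 332 → 0
  remainder 0.

S(k_3,k_4): leading monomials are coprime, so the S-polynomial reduces to 0 (Buchberger's first criterion).
Every S-polynomial of the final basis reduces to 0, so we have a Gröbner basis.
Inter-reduce: drop elements whose leading term is divisible by another's, tail-reduce, and make monic.
Reduced Gröbner basis: {y^4 + 4y^3 - 19y^2 - 6x - 12y + 12, xy^2 - 3x + 6, x^2 + y^2 + 6x + 4y - 16}.

These coincide, so the ideals are equal.

Yes, the ideals are equal.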